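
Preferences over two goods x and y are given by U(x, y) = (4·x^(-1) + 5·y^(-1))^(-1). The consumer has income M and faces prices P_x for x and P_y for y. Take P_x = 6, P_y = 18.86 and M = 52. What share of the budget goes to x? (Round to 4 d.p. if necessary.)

share on x = 0.3353

MU_x ∝ 4·x^(-2), MU_y ∝ 5·y^(-2), so MRS = (4/5)·(y/x)^(2) = P_x/P_y.
Hence y/x = ((5/4)·P_x/P_y)^(1/(2)), i.e. raised to the 0.5 power.
With the ratio pinned down, the budget gives x* = M/(P_x + P_y·(y/x)) and y* = (y/x)·x*.
Numerically y/x = 0.630608, so x* = 52/(6 + 18.86·0.630608) = 2.9061 and y* = 0.630608·2.9061 = 1.8326.
Expenditure on x: 6·2.9061 = 17.4367; share = 0.3353.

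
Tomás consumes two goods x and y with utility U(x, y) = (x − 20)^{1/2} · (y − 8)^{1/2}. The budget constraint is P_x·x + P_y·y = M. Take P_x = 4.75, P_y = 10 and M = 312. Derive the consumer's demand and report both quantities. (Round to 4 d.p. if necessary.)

Let x' = x−20, y' = y−8. MRS = y'/x' = P_x/P_y.
After buying the subsistence bundle (20, 8), a share 0.5 of the remaining income goes to x: x* = 20 + 0.5·(M − 20P_x − 8P_y)/P_x.
Discretionary income = 312 − 20·4.75 − 8·10 = 137; x* = 20 + 0.5·137/4.75 = 34.4211; y* = 8 + 0.5·137/10 = 14.85.

x* = 34.4211, y* = 14.85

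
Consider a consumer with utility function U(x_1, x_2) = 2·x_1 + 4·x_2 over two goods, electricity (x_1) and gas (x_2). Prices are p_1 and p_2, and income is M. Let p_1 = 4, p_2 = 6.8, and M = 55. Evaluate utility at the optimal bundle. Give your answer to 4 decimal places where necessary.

Perfect substitutes: compare marginal utility per dollar. 2/p_1 vs 4/p_2 → 0.5 vs 0.5882.
x_2 gives more utility per dollar, so spend all income on x_2: x_2* = M/p_2, x_1* = 0.
Numerically: x_1* = 0, x_2* = 8.0882.
Utility at the optimum: U(0, 8.0882) = 32.3529.

V = 32.3529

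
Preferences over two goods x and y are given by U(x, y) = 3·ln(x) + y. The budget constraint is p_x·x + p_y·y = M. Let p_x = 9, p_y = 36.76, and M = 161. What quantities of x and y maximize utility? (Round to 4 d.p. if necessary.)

x* = 12.2533, y* = 1.3798

So x*(p_x,p_y) = 3·p_y/p_x, independent of income; and y* = (M − 3·p_y)/p_y.
At the given prices: x* = 3·36.76/9 = 12.2533, and y* = 1.3798.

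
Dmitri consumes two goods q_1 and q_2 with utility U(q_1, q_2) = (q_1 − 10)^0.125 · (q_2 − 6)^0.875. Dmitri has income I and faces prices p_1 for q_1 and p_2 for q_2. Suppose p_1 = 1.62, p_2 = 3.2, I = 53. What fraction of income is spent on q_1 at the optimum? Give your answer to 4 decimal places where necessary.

Let q_1' = q_1−10, q_2' = q_2−6. MRS = (1/7)·q_2'/q_1' = p_1/p_2.
After buying the subsistence bundle (10, 6), a share 0.125 of the remaining income goes to q_1: q_1* = 10 + 0.125·(I − 10p_1 − 6p_2)/p_1.
Discretionary income = 53 − 10·1.62 − 6·3.2 = 17.6; q_1* = 10 + 0.125·17.6/1.62 = 11.358; q_2* = 6 + 0.875·17.6/3.2 = 10.8125.
Expenditure on q_1: 1.62·11.358 = 18.4; share = 0.3472.

share on q_1 = 0.3472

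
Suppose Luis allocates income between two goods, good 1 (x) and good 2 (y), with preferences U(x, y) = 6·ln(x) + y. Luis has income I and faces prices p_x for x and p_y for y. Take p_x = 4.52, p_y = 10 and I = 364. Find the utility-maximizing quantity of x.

MU_x = 6/x, MU_y = 1. Tangency: 6/x = p_x/p_y.
So x*(p_x,p_y) = 6·p_y/p_x, independent of income; and y* = (I − 6·p_y)/p_y.
At the given prices: x* = 6·10/4.52 = 13.2743.

x* = 13.2743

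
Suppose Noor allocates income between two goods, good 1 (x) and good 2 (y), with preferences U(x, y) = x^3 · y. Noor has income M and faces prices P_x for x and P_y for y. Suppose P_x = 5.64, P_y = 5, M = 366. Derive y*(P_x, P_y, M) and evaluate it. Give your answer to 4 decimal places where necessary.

MU_x/MU_y = (3·y)/(x); tangency sets this equal to P_x/P_y.
Rearranging, P_y·y = (1/3)·P_x·x. Substituting into the budget gives P_x·x·(1 + (1/3)) = M.
Demand: x*(P_x,P_y,M) = 0.75·M/P_x and y* = 0.25·M/P_y.
At P_x=5.64, P_y=5, M=366: y* = 0.25·366/5 = 18.3.

y* = 18.3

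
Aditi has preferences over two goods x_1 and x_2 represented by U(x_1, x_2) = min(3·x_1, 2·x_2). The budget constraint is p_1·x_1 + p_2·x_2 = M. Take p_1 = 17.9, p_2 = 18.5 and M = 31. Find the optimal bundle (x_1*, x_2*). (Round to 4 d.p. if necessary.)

Leontief preferences: the optimum is at the kink where x_1/2 = x_2/3, i.e. x_2 = (3/2)·x_1.
Budget: p_1·x_1 + p_2·(3/2)·x_1 = M, so (2·p_1 + 3·p_2)·x_1 = 2·M.
Demand: x_1*(p_1,p_2,M) = 2·M/(2·p_1 + 3·p_2), x_2* = 3·M/(2·p_1 + 3·p_2).
Here 2·17.9 + 3·18.5 = 91.3, giving x_1* = 0.6791 and x_2* = 1.0186.

x_1* = 0.6791, x_2* = 1.0186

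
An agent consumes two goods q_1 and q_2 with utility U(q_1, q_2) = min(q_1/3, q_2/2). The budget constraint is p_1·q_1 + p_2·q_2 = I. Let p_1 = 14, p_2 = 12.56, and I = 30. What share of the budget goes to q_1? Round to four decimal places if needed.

share on q_1 = 0.6257

Leontief preferences: the optimum is at the kink where q_1/3 = q_2/2, i.e. q_2 = (2/3)·q_1.
Budget: p_1·q_1 + p_2·(2/3)·q_1 = I, so (3·p_1 + 2·p_2)·q_1 = 3·I.
Demand: q_1*(p_1,p_2,I) = 3·I/(3·p_1 + 2·p_2), q_2* = 2·I/(3·p_1 + 2·p_2).
Here 3·14 + 2·12.56 = 67.12, giving q_1* = 1.3409 and q_2* = 0.8939.
Expenditure on q_1: 14·1.3409 = 18.7723; share = 0.6257.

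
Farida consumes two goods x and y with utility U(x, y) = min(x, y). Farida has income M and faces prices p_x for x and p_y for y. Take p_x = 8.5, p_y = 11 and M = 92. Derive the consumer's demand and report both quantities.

x* = 4.7179, y* = 4.7179

Leontief preferences: the optimum is at the kink where x/1 = y/1, i.e. y = x.
Budget: p_x·x + p_y·x = M, so (p_x + p_y)·x = M.
Demand: x*(p_x,p_y,M) = M/(p_x + p_y), y* = M/(p_x + p_y).
Here 8.5 + 11 = 19.5, giving x* = 4.7179 and y* = 4.7179.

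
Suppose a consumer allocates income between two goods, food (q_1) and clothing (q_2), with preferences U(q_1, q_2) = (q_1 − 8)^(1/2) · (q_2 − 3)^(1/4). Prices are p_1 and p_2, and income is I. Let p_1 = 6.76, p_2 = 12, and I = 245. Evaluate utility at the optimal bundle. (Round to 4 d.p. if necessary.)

Let q_1' = q_1−8, q_2' = q_2−3. MRS = 2·q_2'/q_1' = p_1/p_2.
Substituting into the budget: q_1* = 8 + 2/3·(I − 8·p_1 − 3·p_2)/p_1, and q_2* = 3 + 1/3·(…)/p_2.
Discretionary income = 245 − 8·6.76 − 3·12 = 154.92; q_1* = 8 + 2/3·154.92/6.76 = 23.2781; q_2* = 3 + 1/3·154.92/12 = 7.3033.
Utility at the optimum: U(23.2781, 7.3033) = 5.6297.

V = 5.6297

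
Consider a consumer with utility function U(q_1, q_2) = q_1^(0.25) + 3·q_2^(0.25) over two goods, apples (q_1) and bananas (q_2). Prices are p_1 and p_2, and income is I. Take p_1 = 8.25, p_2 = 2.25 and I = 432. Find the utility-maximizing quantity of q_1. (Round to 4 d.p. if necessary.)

From the CES first-order condition, (1/3)·(q_2/q_1)^(0.75) = p_1/p_2.
Solve for the ratio: q_2/q_1 = [3·p_1/p_2]^(4/3).
Substitute q_2 = (q_2/q_1)·q_1 into the budget: q_1* = I/(p_1 + p_2·(q_2/q_1)).
Numerically q_2/q_1 = 24.463781, so q_1* = 432/(8.25 + 2.25·24.463781) = 6.8253.

q_1* = 6.8253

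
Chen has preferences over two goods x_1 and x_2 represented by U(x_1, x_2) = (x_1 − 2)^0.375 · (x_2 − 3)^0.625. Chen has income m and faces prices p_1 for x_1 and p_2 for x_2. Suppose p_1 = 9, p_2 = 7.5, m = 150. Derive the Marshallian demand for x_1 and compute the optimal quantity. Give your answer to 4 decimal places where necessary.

This is Cobb-Douglas in (x_1−2, x_2−3): tangency gives 0.375·p_2·(x_2−3) = 0.625·p_1·(x_1−2).
After buying the subsistence bundle (2, 3), a share 0.375 of the remaining income goes to x_1: x_1* = 2 + 0.375·(m − 2p_1 − 3p_2)/p_1.
Discretionary income = 150 − 2·9 − 3·7.5 = 109.5; x_1* = 2 + 0.375·109.5/9 = 6.5625.

x_1* = 6.5625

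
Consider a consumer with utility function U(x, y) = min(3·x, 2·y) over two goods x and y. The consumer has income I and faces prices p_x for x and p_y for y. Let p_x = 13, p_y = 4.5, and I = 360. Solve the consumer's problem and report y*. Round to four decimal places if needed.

Demand: x*(p_x,p_y,I) = 2·I/(2·p_x + 3·p_y), y* = 3·I/(2·p_x + 3·p_y).
Here 2·13 + 3·4.5 = 39.5, giving y* = 27.3418.

y* = 27.3418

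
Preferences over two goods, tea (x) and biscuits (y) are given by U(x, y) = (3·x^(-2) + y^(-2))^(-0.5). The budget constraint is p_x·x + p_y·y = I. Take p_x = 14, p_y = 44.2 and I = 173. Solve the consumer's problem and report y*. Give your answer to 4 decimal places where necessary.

Numerically y/x = 0.472637, so x* = 173/(14 + 44.2·0.472637) = 4.9584 and y* = 0.472637·4.9584 = 2.3435.

y* = 2.3435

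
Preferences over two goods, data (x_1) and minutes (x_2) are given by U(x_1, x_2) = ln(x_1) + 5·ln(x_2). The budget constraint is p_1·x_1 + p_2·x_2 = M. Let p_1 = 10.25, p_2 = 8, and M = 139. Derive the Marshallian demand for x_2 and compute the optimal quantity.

x_2* = 14.4792

MU_x_1/MU_x_2 = (x_2)/(5·x_1); tangency sets this equal to p_1/p_2.
So p_2·x_2 = 5·p_1·x_1; combined with the budget, a share 1/6 of income goes to x_1.
Demand: x_1*(p_1,p_2,M) = 1/6·M/p_1 and x_2* = 5/6·M/p_2.
At p_1=10.25, p_2=8, M=139: x_2* = 5/6·139/8 = 14.4792.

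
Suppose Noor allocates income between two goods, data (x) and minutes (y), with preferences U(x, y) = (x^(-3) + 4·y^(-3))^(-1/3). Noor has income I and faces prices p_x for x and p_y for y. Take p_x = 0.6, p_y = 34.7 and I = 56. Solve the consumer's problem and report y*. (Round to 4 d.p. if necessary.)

y* = 1.5612

MRS = MU_x/MU_y = (1/4)·(y/x)^(4). Set equal to p_x/p_y.
Hence y/x = (4·p_x/p_y)^(1/(4)), i.e. raised to the 0.25 power.
With the ratio pinned down, the budget gives x* = I/(p_x + p_y·(y/x)) and y* = (y/x)·x*.
Numerically y/x = 0.512826, so x* = 56/(0.6 + 34.7·0.512826) = 3.0443 and y* = 0.512826·3.0443 = 1.5612.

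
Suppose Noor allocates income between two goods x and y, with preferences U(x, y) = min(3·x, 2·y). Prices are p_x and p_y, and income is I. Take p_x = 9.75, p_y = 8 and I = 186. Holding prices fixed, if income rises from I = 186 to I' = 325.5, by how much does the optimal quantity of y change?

Δy* = 9.6207

Leontief preferences: the optimum is at the kink where x/2 = y/3, i.e. y = (3/2)·x.
Budget: p_x·x + p_y·(3/2)·x = I, so (2·p_x + 3·p_y)·x = 2·I.
Demand: x*(p_x,p_y,I) = 2·I/(2·p_x + 3·p_y), y* = 3·I/(2·p_x + 3·p_y).
Here 2·9.75 + 3·8 = 43.5, giving y* = 12.8276.
At I' = 325.5: y* = 22.4483. Change: 22.4483 − 12.8276 = 9.6207.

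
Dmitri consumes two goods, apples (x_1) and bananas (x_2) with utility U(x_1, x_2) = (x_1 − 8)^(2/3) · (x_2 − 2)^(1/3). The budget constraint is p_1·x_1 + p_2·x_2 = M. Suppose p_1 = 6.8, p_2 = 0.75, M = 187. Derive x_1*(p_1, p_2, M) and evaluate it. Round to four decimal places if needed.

x_1* = 20.8529

MRS = 2·(x_2−2)/(x_1−8). Tangency with p_1/p_2 gives x_2−2 = (1/2)·(p_1/p_2)·(x_1−8).
After buying the subsistence bundle (8, 2), a share 2/3 of the remaining income goes to x_1: x_1* = 8 + 2/3·(M − 8p_1 − 2p_2)/p_1.
Discretionary income = 187 − 8·6.8 − 2·0.75 = 131.1; x_1* = 8 + 2/3·131.1/6.8 = 20.8529.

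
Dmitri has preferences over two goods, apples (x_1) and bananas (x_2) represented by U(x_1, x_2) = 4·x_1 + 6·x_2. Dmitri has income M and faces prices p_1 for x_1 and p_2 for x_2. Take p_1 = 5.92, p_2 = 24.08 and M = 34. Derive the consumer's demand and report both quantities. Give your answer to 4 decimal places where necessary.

Linear utility — the consumer picks whichever good has higher MU/price: 4/5.92 = 0.6757 vs 6/24.08 = 0.2492.
x_1 gives more utility per dollar, so spend all income on x_1: x_1* = M/p_1, x_2* = 0.
Numerically: x_1* = 5.7432, x_2* = 0.

x_1* = 5.7432, x_2* = 0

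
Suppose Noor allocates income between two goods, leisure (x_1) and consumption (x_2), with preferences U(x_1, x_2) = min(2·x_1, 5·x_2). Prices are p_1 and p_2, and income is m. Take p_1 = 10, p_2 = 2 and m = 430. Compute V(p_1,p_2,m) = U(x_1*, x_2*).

V = 79.6296

With perfect complements, no substitution: consume in ratio x_1:x_2 = 5:2.
Budget: p_1·x_1 + p_2·(2/5)·x_1 = m, so (5·p_1 + 2·p_2)·x_1 = 5·m.
Demand: x_1*(p_1,p_2,m) = 5·m/(5·p_1 + 2·p_2), x_2* = 2·m/(5·p_1 + 2·p_2).
Here 5·10 + 2·2 = 54, giving x_1* = 39.8148 and x_2* = 15.9259.
Utility at the optimum: U(39.8148, 15.9259) = 79.6296.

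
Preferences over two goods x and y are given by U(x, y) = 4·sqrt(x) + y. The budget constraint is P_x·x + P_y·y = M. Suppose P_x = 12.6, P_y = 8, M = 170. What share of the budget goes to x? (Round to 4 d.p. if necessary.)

Utility is quasi-linear in y; the FOC for x is 2/√x = P_x/P_y.
Solve: √x = 2·P_y/P_x, so x*(P_x,P_y) = (2·P_y/P_x)², and y* = (M − P_x·x*)/P_y.
Plugging in: x* = (2·8/12.6)² = 1.6125, y* = 18.7103.
Expenditure on x: 12.6·1.6125 = 20.3175; share = 0.1195.

share on x = 0.1195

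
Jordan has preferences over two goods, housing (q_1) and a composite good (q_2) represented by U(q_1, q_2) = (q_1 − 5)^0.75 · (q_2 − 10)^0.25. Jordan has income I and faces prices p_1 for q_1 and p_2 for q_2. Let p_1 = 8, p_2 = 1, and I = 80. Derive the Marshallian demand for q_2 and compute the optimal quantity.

q_2* = 17.5

MRS = 3·(q_2−10)/(q_1−5). Tangency with p_1/p_2 gives q_2−10 = (1/3)·(p_1/p_2)·(q_1−5).
After buying the subsistence bundle (5, 10), a share 0.75 of the remaining income goes to q_1: q_1* = 5 + 0.75·(I − 5p_1 − 10p_2)/p_1.
Discretionary income = 80 − 5·8 − 10·1 = 30; q_2* = 10 + 0.25·30/1 = 17.5.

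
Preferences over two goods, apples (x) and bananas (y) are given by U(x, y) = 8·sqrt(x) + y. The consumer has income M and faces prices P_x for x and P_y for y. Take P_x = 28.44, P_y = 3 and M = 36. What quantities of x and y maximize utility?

Set MRS = P_x/P_y: 4·x^(−1/2) = P_x/P_y.
Solve: √x = 4·P_y/P_x, so x*(P_x,P_y) = (4·P_y/P_x)², and y* = (M − P_x·x*)/P_y.
Plugging in: x* = (4·3/28.44)² = 0.178, y* = 10.3122.

x* = 0.178, y* = 10.3122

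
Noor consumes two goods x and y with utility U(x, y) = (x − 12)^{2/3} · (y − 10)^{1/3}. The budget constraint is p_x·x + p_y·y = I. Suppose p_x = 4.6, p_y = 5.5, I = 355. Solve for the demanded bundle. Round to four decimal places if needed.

x* = 47.4783, y* = 24.8364

This is Cobb-Douglas in (x−12, y−10): tangency gives 2/3·p_y·(y−10) = 1/3·p_x·(x−12).
After buying the subsistence bundle (12, 10), a share 2/3 of the remaining income goes to x: x* = 12 + 2/3·(I − 12p_x − 10p_y)/p_x.
Discretionary income = 355 − 12·4.6 − 10·5.5 = 244.8; x* = 12 + 2/3·244.8/4.6 = 47.4783; y* = 10 + 1/3·244.8/5.5 = 24.8364.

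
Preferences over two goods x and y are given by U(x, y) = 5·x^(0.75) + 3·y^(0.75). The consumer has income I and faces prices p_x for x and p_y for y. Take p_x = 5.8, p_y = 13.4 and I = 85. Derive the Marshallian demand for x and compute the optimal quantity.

From the CES first-order condition, (5/3)·(y/x)^(0.25) = p_x/p_y.
Hence y/x = ((3/5)·p_x/p_y)^(1/(0.25)), i.e. raised to the 4 power.
With the ratio pinned down, the budget gives x* = I/(p_x + p_y·(y/x)) and y* = (y/x)·x*.
Numerically y/x = 0.004549, so x* = 85/(5.8 + 13.4·0.004549) = 14.5028.

x* = 14.5028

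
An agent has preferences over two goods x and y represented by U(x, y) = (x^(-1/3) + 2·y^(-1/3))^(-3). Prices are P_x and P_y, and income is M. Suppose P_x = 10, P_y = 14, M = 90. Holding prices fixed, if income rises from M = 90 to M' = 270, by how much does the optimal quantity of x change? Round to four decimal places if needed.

Δx* = 6.3618

From the CES first-order condition, (1/2)·(y/x)^(4/3) = P_x/P_y.
Hence y/x = (2·P_x/P_y)^(1/(4/3)), i.e. raised to the 0.75 power.
With the ratio pinned down, the budget gives x* = M/(P_x + P_y·(y/x)) and y* = (y/x)·x*.
Numerically y/x = 1.306702, so x* = 90/(10 + 14·1.306702) = 3.1809.
At M' = 270: x* = 9.5427. Change: 9.5427 − 3.1809 = 6.3618.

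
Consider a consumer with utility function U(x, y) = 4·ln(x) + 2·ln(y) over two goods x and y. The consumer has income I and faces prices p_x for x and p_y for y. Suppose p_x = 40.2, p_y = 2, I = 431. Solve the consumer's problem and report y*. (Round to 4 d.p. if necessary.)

y* = 71.8333

Demand: x*(p_x,p_y,I) = 2/3·I/p_x and y* = 1/3·I/p_y.
At p_x=40.2, p_y=2, I=431: y* = 1/3·431/2 = 71.8333.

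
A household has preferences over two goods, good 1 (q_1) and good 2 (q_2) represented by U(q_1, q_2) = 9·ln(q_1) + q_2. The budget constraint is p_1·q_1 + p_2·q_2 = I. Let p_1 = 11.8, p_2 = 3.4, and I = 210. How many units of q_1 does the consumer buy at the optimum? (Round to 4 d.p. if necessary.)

q_1* = 2.5932

So q_1*(p_1,p_2) = 9·p_2/p_1, independent of income; and q_2* = (I − 9·p_2)/p_2.
At the given prices: q_1* = 9·3.4/11.8 = 2.5932.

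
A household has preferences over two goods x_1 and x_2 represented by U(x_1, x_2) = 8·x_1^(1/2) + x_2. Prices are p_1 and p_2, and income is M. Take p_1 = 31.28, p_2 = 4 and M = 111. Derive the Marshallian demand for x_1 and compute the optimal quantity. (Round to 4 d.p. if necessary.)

x_1* = 0.2616

MU_x_1 = 4/√x_1, MU_x_2 = 1. Tangency: 4/√x_1 = p_1/p_2.
Solve: √x_1 = 4·p_2/p_1, so x_1*(p_1,p_2) = (4·p_2/p_1)², and x_2* = (M − p_1·x_1*)/p_2.
Plugging in: x_1* = (4·4/31.28)² = 0.2616.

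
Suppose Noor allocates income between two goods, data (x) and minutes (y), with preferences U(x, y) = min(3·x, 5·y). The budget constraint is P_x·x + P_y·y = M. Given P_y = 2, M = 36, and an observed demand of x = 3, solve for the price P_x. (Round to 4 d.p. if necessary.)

With perfect complements, no substitution: consume in ratio x:y = 5:3.
Budget: P_x·x + P_y·(3/5)·x = M, so (5·P_x + 3·P_y)·x = 5·M.
Demand: x*(P_x,P_y,M) = 5·M/(5·P_x + 3·P_y), y* = 3·M/(5·P_x + 3·P_y).
Set x* = 3 in the demand function and solve for P_x: P_x = 10.8.

P_x = 10.8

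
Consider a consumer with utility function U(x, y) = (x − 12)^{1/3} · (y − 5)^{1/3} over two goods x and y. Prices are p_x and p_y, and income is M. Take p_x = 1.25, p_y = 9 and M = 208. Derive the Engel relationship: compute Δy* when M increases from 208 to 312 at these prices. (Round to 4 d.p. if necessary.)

This is Cobb-Douglas in (x−12, y−5): tangency gives 1/3·p_y·(y−5) = 1/3·p_x·(x−12).
Substituting into the budget: x* = 12 + 0.5·(M − 12·p_x − 5·p_y)/p_x, and y* = 5 + 0.5·(…)/p_y.
Discretionary income = 208 − 12·1.25 − 5·9 = 148; y* = 5 + 0.5·148/9 = 13.2222.
At M' = 312: y* = 19. Change: 19 − 13.2222 = 5.7778.

Δy* = 5.7778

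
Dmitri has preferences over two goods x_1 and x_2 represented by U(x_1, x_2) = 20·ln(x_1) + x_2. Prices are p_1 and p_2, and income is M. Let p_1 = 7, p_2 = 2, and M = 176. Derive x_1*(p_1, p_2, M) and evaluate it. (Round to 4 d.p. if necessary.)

MU_x_1 = 20/x_1, MU_x_2 = 1. Tangency: 20/x_1 = p_1/p_2.
So x_1*(p_1,p_2) = 20·p_2/p_1, independent of income; and x_2* = (M − 20·p_2)/p_2.
At the given prices: x_1* = 20·2/7 = 5.7143.

x_1* = 5.7143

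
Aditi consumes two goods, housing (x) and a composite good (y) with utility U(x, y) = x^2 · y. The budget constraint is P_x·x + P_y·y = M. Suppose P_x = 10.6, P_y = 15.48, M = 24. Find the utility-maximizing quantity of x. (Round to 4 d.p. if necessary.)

Tangency: MRS = 2·y/x = P_x/P_y.
Rearranging, P_y·y = (1/2)·P_x·x. Substituting into the budget gives P_x·x·(1 + (1/2)) = M.
Demand: x*(P_x,P_y,M) = 2/3·M/P_x and y* = 1/3·M/P_y.
At P_x=10.6, P_y=15.48, M=24: x* = 2/3·24/10.6 = 1.5094.

x* = 1.5094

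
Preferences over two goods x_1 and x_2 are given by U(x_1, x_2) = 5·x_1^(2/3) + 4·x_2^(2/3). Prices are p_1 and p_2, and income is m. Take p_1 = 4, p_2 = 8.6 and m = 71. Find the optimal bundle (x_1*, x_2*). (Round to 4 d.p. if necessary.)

With the ratio pinned down, the budget gives x_1* = m/(p_1 + p_2·(x_2/x_1)) and x_2* = (x_2/x_1)·x_1*.
Numerically x_2/x_1 = 0.051517, so x_1* = 71/(4 + 8.6·0.051517) = 15.98 and x_2* = 0.051517·15.98 = 0.8232.

x_1* = 15.98, x_2* = 0.8232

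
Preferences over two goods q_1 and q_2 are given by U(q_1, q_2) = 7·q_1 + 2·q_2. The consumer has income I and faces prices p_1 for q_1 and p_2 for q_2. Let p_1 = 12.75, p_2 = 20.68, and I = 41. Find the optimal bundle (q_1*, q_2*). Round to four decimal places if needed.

q_1* = 3.2157, q_2* = 0

Numerically: q_1* = 3.2157, q_2* = 0.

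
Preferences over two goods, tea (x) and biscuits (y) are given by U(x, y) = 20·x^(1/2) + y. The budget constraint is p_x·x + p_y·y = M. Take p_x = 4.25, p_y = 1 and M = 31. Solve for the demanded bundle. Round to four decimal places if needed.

Set MRS = p_x/p_y: 10·x^(−1/2) = p_x/p_y.
Solve: √x = 10·p_y/p_x, so x*(p_x,p_y) = (10·p_y/p_x)², and y* = (M − p_x·x*)/p_y.
Plugging in: x* = (10·1/4.25)² = 5.5363, y* = 7.4706.

x* = 5.5363, y* = 7.4706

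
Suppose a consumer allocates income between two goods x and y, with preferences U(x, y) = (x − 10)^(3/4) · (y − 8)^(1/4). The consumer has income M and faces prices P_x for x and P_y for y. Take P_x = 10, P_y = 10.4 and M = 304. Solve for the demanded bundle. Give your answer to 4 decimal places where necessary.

x* = 19.06, y* = 10.9038

MRS = 3·(y−8)/(x−10). Tangency with P_x/P_y gives y−8 = (1/3)·(P_x/P_y)·(x−10).
After buying the subsistence bundle (10, 8), a share 0.75 of the remaining income goes to x: x* = 10 + 0.75·(M − 10P_x − 8P_y)/P_x.
Discretionary income = 304 − 10·10 − 8·10.4 = 120.8; x* = 10 + 0.75·120.8/10 = 19.06; y* = 8 + 0.25·120.8/10.4 = 10.9038.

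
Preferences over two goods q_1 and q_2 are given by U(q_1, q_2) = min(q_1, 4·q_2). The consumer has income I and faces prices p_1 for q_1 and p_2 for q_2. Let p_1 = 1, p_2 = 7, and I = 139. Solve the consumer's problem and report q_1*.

q_1* = 50.5455

Leontief preferences: the optimum is at the kink where q_1/4 = q_2/1, i.e. q_2 = (1/4)·q_1.
Budget: p_1·q_1 + p_2·(1/4)·q_1 = I, so (4·p_1 + p_2)·q_1 = 4·I.
Demand: q_1*(p_1,p_2,I) = 4·I/(4·p_1 + p_2), q_2* = I/(4·p_1 + p_2).
Here 4·1 + 7 = 11, giving q_1* = 50.5455.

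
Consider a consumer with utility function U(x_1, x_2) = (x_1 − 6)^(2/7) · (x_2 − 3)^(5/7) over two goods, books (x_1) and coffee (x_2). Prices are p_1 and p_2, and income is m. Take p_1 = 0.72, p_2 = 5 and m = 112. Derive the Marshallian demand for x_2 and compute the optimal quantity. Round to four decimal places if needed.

Let x_1' = x_1−6, x_2' = x_2−3. MRS = (2/5)·x_2'/x_1' = p_1/p_2.
After buying the subsistence bundle (6, 3), a share 2/7 of the remaining income goes to x_1: x_1* = 6 + 2/7·(m − 6p_1 − 3p_2)/p_1.
Discretionary income = 112 − 6·0.72 − 3·5 = 92.68; x_2* = 3 + 5/7·92.68/5 = 16.24.

x_2* = 16.24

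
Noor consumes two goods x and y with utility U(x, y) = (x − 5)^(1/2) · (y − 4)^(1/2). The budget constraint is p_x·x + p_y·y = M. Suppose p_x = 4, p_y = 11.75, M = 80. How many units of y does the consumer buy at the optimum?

y* = 4.5532

This is Cobb-Douglas in (x−5, y−4): tangency gives 0.5·p_y·(y−4) = 0.5·p_x·(x−5).
After buying the subsistence bundle (5, 4), a share 0.5 of the remaining income goes to x: x* = 5 + 0.5·(M − 5p_x − 4p_y)/p_x.
Discretionary income = 80 − 5·4 − 4·11.75 = 13; y* = 4 + 0.5·13/11.75 = 4.5532.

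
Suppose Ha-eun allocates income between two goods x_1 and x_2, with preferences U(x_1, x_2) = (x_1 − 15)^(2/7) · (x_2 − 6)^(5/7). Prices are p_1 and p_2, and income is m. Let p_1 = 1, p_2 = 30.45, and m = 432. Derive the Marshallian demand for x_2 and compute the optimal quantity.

x_2* = 11.4961

MRS = (2/5)·(x_2−6)/(x_1−15). Tangency with p_1/p_2 gives x_2−6 = (5/2)·(p_1/p_2)·(x_1−15).
After buying the subsistence bundle (15, 6), a share 2/7 of the remaining income goes to x_1: x_1* = 15 + 2/7·(m − 15p_1 − 6p_2)/p_1.
Discretionary income = 432 − 15·1 − 6·30.45 = 234.3; x_2* = 6 + 5/7·234.3/30.45 = 11.4961.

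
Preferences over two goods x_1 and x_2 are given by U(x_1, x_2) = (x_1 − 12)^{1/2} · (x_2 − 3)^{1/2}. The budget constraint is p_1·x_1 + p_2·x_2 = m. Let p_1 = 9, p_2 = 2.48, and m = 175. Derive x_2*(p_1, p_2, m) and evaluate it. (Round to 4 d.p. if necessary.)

x_2* = 15.0081

MRS = (x_2−3)/(x_1−12). Tangency with p_1/p_2 gives x_2−3 = (p_1/p_2)·(x_1−12).
After buying the subsistence bundle (12, 3), a share 0.5 of the remaining income goes to x_1: x_1* = 12 + 0.5·(m − 12p_1 − 3p_2)/p_1.
Discretionary income = 175 − 12·9 − 3·2.48 = 59.56; x_2* = 3 + 0.5·59.56/2.48 = 15.0081.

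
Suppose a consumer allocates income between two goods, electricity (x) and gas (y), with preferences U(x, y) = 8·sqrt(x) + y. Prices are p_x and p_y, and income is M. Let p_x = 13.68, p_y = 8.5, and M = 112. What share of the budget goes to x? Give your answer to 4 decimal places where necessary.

Set MRS = p_x/p_y: 4·x^(−1/2) = p_x/p_y.
Solve: √x = 4·p_y/p_x, so x*(p_x,p_y) = (4·p_y/p_x)², and y* = (M − p_x·x*)/p_y.
Plugging in: x* = (4·8.5/13.68)² = 6.1771, y* = 3.235.
Expenditure on x: 13.68·6.1771 = 84.5029; share = 0.7545.

share on x = 0.7545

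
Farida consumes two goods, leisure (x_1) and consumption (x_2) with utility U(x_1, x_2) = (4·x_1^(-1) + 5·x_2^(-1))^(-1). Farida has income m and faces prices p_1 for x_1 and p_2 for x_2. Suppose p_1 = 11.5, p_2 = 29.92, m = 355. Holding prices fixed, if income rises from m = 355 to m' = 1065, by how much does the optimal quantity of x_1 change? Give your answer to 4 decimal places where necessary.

With the ratio pinned down, the budget gives x_1* = m/(p_1 + p_2·(x_2/x_1)) and x_2* = (x_2/x_1)·x_1*.
Numerically x_2/x_1 = 0.693143, so x_1* = 355/(11.5 + 29.92·0.693143) = 11.0116.
At m' = 1065: x_1* = 33.0347. Change: 33.0347 − 11.0116 = 22.0231.

Δx_1* = 22.0231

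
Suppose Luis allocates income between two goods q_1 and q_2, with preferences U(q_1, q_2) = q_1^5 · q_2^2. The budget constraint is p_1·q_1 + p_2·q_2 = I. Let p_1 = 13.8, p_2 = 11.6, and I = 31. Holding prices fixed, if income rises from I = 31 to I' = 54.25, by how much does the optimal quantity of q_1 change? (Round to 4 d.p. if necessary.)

Tangency: MRS = (5/2)·q_2/q_1 = p_1/p_2.
So 5·p_2·q_2 = 2·p_1·q_1; combined with the budget, a share 5/7 of income goes to q_1.
Demand: q_1*(p_1,p_2,I) = 5/7·I/p_1 and q_2* = 2/7·I/p_2.
At p_1=13.8, p_2=11.6, I=31: q_1* = 5/7·31/13.8 = 1.6046.
At I' = 54.25: q_1* = 2.808. Change: 2.808 − 1.6046 = 1.2034.

Δq_1* = 1.2034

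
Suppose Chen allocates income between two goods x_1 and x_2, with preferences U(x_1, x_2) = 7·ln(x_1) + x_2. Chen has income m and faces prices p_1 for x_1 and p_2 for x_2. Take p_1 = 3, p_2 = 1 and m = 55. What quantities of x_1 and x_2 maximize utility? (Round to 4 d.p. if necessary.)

Set MRS = p_1/p_2: (7/x_1)/1 = p_1/p_2.
So x_1*(p_1,p_2) = 7·p_2/p_1, independent of income; and x_2* = (m − 7·p_2)/p_2.
At the given prices: x_1* = 7·1/3 = 2.3333, and x_2* = 48.

x_1* = 2.3333, x_2* = 48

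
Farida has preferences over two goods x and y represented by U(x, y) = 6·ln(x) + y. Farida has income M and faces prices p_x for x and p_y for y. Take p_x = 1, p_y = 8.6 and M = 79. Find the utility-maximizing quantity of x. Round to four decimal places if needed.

Set MRS = p_x/p_y: (6/x)/1 = p_x/p_y.
So x*(p_x,p_y) = 6·p_y/p_x, independent of income; and y* = (M − 6·p_y)/p_y.
At the given prices: x* = 6·8.6/1 = 51.6.

x* = 51.6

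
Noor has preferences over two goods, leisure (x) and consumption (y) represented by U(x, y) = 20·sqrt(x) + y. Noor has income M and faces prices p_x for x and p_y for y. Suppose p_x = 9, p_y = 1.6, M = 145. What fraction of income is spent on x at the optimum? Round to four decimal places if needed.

MU_x = 10/√x, MU_y = 1. Tangency: 10/√x = p_x/p_y.
Solve: √x = 10·p_y/p_x, so x*(p_x,p_y) = (10·p_y/p_x)², and y* = (M − p_x·x*)/p_y.
Plugging in: x* = (10·1.6/9)² = 3.1605, y* = 72.8472.
Expenditure on x: 9·3.1605 = 28.4444; share = 0.1962.

share on x = 0.1962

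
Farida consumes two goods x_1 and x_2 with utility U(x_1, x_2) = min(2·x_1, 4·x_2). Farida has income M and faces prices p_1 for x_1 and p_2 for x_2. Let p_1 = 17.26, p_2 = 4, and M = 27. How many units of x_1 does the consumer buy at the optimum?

x_1* = 1.4019

Leontief preferences: the optimum is at the kink where x_1/4 = x_2/2, i.e. x_2 = (1/2)·x_1.
Budget: p_1·x_1 + p_2·(1/2)·x_1 = M, so (4·p_1 + 2·p_2)·x_1 = 4·M.
Demand: x_1*(p_1,p_2,M) = 4·M/(4·p_1 + 2·p_2), x_2* = 2·M/(4·p_1 + 2·p_2).
Here 4·17.26 + 2·4 = 77.04, giving x_1* = 1.4019.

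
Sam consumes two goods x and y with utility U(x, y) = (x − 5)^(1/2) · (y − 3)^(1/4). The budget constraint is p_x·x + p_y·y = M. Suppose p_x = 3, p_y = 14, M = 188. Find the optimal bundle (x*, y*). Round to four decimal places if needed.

x* = 34.1111, y* = 6.119

Let x' = x−5, y' = y−3. MRS = 2·y'/x' = p_x/p_y.
Substituting into the budget: x* = 5 + 2/3·(M − 5·p_x − 3·p_y)/p_x, and y* = 3 + 1/3·(…)/p_y.
Discretionary income = 188 − 5·3 − 3·14 = 131; x* = 5 + 2/3·131/3 = 34.1111; y* = 3 + 1/3·131/14 = 6.119.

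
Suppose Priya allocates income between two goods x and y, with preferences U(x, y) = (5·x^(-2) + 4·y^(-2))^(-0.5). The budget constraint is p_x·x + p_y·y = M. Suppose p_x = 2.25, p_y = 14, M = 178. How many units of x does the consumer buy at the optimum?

x* = 19.1068

MU_x ∝ 5·x^(-3), MU_y ∝ 4·y^(-3), so MRS = (5/4)·(y/x)^(3) = p_x/p_y.
Hence y/x = ((4/5)·p_x/p_y)^(1/(3)), i.e. raised to the 1/3 power.
Substitute y = (y/x)·x into the budget: x* = M/(p_x + p_y·(y/x)).
Numerically y/x = 0.504717, so x* = 178/(2.25 + 14·0.504717) = 19.1068.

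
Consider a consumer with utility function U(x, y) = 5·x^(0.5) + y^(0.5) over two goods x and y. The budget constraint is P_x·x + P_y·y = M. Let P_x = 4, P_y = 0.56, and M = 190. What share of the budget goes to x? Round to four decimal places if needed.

share on x = 0.7778

Numerically y/x = 2.040816, so x* = 190/(4 + 0.56·2.040816) = 36.9444 and y* = 2.040816·36.9444 = 75.3968.
Expenditure on x: 4·36.9444 = 147.7778; share = 0.7778.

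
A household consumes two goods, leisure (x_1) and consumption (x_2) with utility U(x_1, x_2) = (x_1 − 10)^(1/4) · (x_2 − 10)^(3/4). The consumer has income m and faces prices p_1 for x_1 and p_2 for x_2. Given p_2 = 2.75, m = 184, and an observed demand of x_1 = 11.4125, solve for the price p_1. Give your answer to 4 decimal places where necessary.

MRS = (1/3)·(x_2−10)/(x_1−10). Tangency with p_1/p_2 gives x_2−10 = 3·(p_1/p_2)·(x_1−10).
Substituting into the budget: x_1* = 10 + 0.25·(m − 10·p_1 − 10·p_2)/p_1, and x_2* = 10 + 0.75·(…)/p_2.
Set x_1* = 11.4125 in the demand function and solve for p_1: p_1 = 10.

p_1 = 10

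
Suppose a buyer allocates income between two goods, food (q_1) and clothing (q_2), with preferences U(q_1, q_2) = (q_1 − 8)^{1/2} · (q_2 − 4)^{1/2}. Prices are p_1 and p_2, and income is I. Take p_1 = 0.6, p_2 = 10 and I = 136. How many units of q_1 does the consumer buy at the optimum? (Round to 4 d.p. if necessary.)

q_1* = 84

MRS = (q_2−4)/(q_1−8). Tangency with p_1/p_2 gives q_2−4 = (p_1/p_2)·(q_1−8).
After buying the subsistence bundle (8, 4), a share 0.5 of the remaining income goes to q_1: q_1* = 8 + 0.5·(I − 8p_1 − 4p_2)/p_1.
Discretionary income = 136 − 8·0.6 − 4·10 = 91.2; q_1* = 8 + 0.5·91.2/0.6 = 84.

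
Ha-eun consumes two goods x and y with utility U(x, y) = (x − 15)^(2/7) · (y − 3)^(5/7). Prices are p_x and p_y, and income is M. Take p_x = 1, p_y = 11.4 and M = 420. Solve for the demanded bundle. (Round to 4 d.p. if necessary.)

Discretionary income = 420 − 15·1 − 3·11.4 = 370.8; x* = 15 + 2/7·370.8/1 = 120.9429; y* = 3 + 5/7·370.8/11.4 = 26.2331.

x* = 120.9429, y* = 26.2331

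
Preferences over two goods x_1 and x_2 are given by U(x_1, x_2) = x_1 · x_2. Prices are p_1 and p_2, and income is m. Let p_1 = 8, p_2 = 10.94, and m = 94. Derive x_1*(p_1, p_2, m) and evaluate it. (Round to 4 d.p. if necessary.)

x_1* = 5.875

The MRS is x_2/x_1. Set MRS = p_1/p_2.
Rearranging, p_2·x_2 = p_1·x_1. Substituting into the budget gives p_1·x_1·(1 + 1) = m.
Demand: x_1*(p_1,p_2,m) = 0.5·m/p_1 and x_2* = 0.5·m/p_2.
At p_1=8, p_2=10.94, m=94: x_1* = 0.5·94/8 = 5.875.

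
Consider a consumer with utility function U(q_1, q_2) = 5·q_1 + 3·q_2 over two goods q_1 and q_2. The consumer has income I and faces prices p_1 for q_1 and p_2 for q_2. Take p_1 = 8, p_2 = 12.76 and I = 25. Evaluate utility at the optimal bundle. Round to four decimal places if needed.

Linear utility — the consumer picks whichever good has higher MU/price: 5/8 = 0.625 vs 3/12.76 = 0.2351.
q_1 gives more utility per dollar, so spend all income on q_1: q_1* = I/p_1, q_2* = 0.
Numerically: q_1* = 3.125, q_2* = 0.
Utility at the optimum: U(3.125, 0) = 15.625.

V = 15.625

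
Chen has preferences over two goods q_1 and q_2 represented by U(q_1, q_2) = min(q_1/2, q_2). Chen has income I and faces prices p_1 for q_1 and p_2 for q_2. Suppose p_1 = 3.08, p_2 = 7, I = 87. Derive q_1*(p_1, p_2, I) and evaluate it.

q_1* = 13.2219

Leontief preferences: the optimum is at the kink where q_1/2 = q_2/1, i.e. q_2 = (1/2)·q_1.
Budget: p_1·q_1 + p_2·(1/2)·q_1 = I, so (2·p_1 + p_2)·q_1 = 2·I.
Demand: q_1*(p_1,p_2,I) = 2·I/(2·p_1 + p_2), q_2* = I/(2·p_1 + p_2).
Here 2·3.08 + 7 = 13.16, giving q_1* = 13.2219.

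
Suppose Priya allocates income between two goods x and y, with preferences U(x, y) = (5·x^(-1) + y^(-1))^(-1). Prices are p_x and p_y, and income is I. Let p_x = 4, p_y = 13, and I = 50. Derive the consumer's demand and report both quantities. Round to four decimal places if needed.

MU_x ∝ 5·x^(-2), MU_y ∝ y^(-2), so MRS = 5·(y/x)^(2) = p_x/p_y.
Hence y/x = ((1/5)·p_x/p_y)^(1/(2)), i.e. raised to the 0.5 power.
With the ratio pinned down, the budget gives x* = I/(p_x + p_y·(y/x)) and y* = (y/x)·x*.
Numerically y/x = 0.248069, so x* = 50/(4 + 13·0.248069) = 6.9205 and y* = 0.248069·6.9205 = 1.7168.

x* = 6.9205, y* = 1.7168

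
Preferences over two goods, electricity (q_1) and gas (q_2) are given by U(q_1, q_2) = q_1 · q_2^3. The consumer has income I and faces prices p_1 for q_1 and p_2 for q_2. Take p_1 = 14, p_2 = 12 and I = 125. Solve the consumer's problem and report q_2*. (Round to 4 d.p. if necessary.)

The MRS is (1/3)·q_2/q_1. Set MRS = p_1/p_2.
So p_2·q_2 = 3·p_1·q_1; combined with the budget, a share 0.25 of income goes to q_1.
Demand: q_1*(p_1,p_2,I) = 0.25·I/p_1 and q_2* = 0.75·I/p_2.
At p_1=14, p_2=12, I=125: q_2* = 0.75·125/12 = 7.8125.

q_2* = 7.8125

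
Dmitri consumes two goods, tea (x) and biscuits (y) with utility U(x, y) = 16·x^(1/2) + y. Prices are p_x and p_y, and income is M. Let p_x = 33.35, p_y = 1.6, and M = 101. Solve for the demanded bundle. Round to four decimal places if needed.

Set MRS = p_x/p_y: 8·x^(−1/2) = p_x/p_y.
Thus x* = (8·p_y/p_x)² — independent of M — with the rest of income spent on y.
Plugging in: x* = (8·1.6/33.35)² = 0.1473, y* = 60.0545.

x* = 0.1473, y* = 60.0545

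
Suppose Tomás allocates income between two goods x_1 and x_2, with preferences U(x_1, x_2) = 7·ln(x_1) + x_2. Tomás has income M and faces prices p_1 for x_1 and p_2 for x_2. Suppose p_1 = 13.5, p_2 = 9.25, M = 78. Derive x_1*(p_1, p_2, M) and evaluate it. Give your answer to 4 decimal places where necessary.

x_1* = 4.7963

Set MRS = p_1/p_2: (7/x_1)/1 = p_1/p_2.
So x_1*(p_1,p_2) = 7·p_2/p_1, independent of income; and x_2* = (M − 7·p_2)/p_2.
At the given prices: x_1* = 7·9.25/13.5 = 4.7963.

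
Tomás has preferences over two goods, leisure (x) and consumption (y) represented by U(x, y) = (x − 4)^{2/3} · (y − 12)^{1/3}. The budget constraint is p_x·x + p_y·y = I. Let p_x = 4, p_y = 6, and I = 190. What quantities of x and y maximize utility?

Let x' = x−4, y' = y−12. MRS = 2·y'/x' = p_x/p_y.
After buying the subsistence bundle (4, 12), a share 2/3 of the remaining income goes to x: x* = 4 + 2/3·(I − 4p_x − 12p_y)/p_x.
Discretionary income = 190 − 4·4 − 12·6 = 102; x* = 4 + 2/3·102/4 = 21; y* = 12 + 1/3·102/6 = 17.6667.

x* = 21, y* = 17.6667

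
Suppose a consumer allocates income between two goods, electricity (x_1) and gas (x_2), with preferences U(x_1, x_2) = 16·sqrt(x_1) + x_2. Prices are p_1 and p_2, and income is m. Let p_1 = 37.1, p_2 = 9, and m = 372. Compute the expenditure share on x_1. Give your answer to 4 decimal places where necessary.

Solve: √x_1 = 8·p_2/p_1, so x_1*(p_1,p_2) = (8·p_2/p_1)², and x_2* = (m − p_1·x_1*)/p_2.
Plugging in: x_1* = (8·9/37.1)² = 3.7663, x_2* = 25.8077.
Expenditure on x_1: 37.1·3.7663 = 139.7305; share = 0.3756.

share on x_1 = 0.3756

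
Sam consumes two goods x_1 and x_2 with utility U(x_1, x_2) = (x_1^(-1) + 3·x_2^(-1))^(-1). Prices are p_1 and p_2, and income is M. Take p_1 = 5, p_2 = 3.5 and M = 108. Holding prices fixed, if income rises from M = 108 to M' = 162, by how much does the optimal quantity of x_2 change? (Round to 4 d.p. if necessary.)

Δx_2* = 9.129

With the ratio pinned down, the budget gives x_1* = M/(p_1 + p_2·(x_2/x_1)) and x_2* = (x_2/x_1)·x_1*.
Numerically x_2/x_1 = 2.070197, so x_1* = 108/(5 + 3.5·2.070197) = 8.8194 and x_2* = 2.070197·8.8194 = 18.258.
At M' = 162: x_2* = 27.3869. Change: 27.3869 − 18.258 = 9.129.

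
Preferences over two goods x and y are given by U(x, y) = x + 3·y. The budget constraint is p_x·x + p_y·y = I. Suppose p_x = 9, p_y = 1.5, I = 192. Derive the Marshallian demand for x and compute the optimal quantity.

x* = 0

Perfect substitutes: compare marginal utility per dollar. 1/p_x vs 3/p_y → 0.1111 vs 2.
y gives more utility per dollar, so spend all income on y: y* = I/p_y, x* = 0.
Numerically: x* = 0, y* = 128.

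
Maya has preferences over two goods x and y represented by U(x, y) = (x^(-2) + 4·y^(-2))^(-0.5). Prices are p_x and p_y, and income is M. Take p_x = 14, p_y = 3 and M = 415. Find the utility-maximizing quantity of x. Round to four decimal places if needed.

x* = 18.8996

Substitute y = (y/x)·x into the budget: x* = M/(p_x + p_y·(y/x)).
Numerically y/x = 2.652705, so x* = 415/(14 + 3·2.652705) = 18.8996.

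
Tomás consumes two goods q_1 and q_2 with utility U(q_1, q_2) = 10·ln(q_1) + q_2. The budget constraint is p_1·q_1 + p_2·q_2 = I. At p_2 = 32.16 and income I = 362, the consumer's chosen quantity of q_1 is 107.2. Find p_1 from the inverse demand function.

MU_q_1 = 10/q_1, MU_q_2 = 1. Tangency: 10/q_1 = p_1/p_2.
So q_1*(p_1,p_2) = 10·p_2/p_1, independent of income; and q_2* = (I − 10·p_2)/p_2.
Set q_1* = 107.2 in the demand function and solve for p_1: p_1 = 3.

p_1 = 3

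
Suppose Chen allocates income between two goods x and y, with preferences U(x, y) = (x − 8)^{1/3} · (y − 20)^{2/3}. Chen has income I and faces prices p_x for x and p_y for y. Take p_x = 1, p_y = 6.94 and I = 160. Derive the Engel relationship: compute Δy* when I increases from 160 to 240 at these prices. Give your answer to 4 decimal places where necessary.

Δy* = 7.6849

Let x' = x−8, y' = y−20. MRS = (1/2)·y'/x' = p_x/p_y.
After buying the subsistence bundle (8, 20), a share 1/3 of the remaining income goes to x: x* = 8 + 1/3·(I − 8p_x − 20p_y)/p_x.
Discretionary income = 160 − 8·1 − 20·6.94 = 13.2; y* = 20 + 2/3·13.2/6.94 = 21.268.
At I' = 240: y* = 28.9529. Change: 28.9529 − 21.268 = 7.6849.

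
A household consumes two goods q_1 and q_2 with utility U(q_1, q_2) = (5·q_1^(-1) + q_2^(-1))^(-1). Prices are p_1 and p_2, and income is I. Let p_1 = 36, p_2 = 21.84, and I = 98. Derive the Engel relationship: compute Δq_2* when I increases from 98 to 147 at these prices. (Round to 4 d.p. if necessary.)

Δq_2* = 0.5796

With the ratio pinned down, the budget gives q_1* = I/(p_1 + p_2·(q_2/q_1)) and q_2* = (q_2/q_1)·q_1*.
Numerically q_2/q_1 = 0.574169, so q_1* = 98/(36 + 21.84·0.574169) = 2.019 and q_2* = 0.574169·2.019 = 1.1592.
At I' = 147: q_2* = 1.7388. Change: 1.7388 − 1.1592 = 0.5796.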